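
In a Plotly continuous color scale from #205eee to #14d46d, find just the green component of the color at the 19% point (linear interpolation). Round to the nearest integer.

G₁ = 94 (from #205eee), G₂ = 212 (from #14d46d).
G = 94 + 0.19 × (212 − 94) = 116.42 → 116

116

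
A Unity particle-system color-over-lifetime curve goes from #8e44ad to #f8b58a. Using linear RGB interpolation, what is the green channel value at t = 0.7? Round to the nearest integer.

147

G₁ = 68 (from #8e44ad), G₂ = 181 (from #f8b58a).
G = 68 + 0.7 × (181 − 68) = 147.1 → 147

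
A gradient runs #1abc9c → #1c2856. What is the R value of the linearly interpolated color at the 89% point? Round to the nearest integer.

R₁ = 26 (from #1abc9c), R₂ = 28 (from #1c2856).
R = 26 + 0.89 × (28 − 26) = 27.78 → 28

28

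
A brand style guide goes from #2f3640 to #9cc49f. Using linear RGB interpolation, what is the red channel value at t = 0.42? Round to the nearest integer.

93

R₁ = 47 (from #2f3640), R₂ = 156 (from #9cc49f).
R = 47 + 0.42 × (156 − 47) = 92.78 → 93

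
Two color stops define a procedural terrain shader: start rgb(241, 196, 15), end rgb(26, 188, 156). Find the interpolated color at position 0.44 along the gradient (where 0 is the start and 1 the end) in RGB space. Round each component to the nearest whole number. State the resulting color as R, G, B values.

(146, 192, 77)

R = 241 + 0.44 × (26 − 241) = 241 + 0.44 × -215 = 146.4 → 146
G = 196 + 0.44 × (188 − 196) = 196 + 0.44 × -8 = 192.48 → 192
B = 15 + 0.44 × (156 − 15) = 15 + 0.44 × 141 = 77.04 → 77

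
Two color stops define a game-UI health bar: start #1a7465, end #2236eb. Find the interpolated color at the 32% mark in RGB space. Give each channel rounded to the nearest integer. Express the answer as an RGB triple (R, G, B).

#1a7465 → (26, 116, 101); #2236eb → (34, 54, 235).
32% corresponds to t = 0.32.
R = 26 + 0.32 × (34 − 26) = 26 + 0.32 × 8 = 28.56 → 29
G = 116 + 0.32 × (54 − 116) = 116 + 0.32 × -62 = 96.16 → 96
B = 101 + 0.32 × (235 − 101) = 101 + 0.32 × 134 = 143.88 → 144

(29, 96, 144)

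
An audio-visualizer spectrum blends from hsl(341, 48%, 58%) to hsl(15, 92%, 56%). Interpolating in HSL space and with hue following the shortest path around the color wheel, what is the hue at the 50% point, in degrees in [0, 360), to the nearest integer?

358

Hue: 15 − 341 = -326°, but |-326| > 180 so the shorter arc goes the other way: Δh = -326 + 360 = 34°.
H = 341 + 0.5 × (34) = 358 → 358°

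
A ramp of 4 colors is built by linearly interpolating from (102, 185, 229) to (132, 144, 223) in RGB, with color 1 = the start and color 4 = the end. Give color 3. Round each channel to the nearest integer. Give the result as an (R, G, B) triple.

(122, 158, 225)

With 4 swatches and endpoints inclusive, swatch 3 sits at t = (3 − 1)/(4 − 1) = 2/3 ≈ 0.6667.
R = 102 + 0.6667 × (132 − 102) = 122.001 → 122
G = 185 + 0.6667 × (144 − 185) = 157.665 → 158
B = 229 + 0.6667 × (223 − 229) = 225 → 225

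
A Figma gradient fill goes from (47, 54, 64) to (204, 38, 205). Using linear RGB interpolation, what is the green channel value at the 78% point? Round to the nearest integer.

G = 54 + 0.78 × (38 − 54) = 41.52 → 42

42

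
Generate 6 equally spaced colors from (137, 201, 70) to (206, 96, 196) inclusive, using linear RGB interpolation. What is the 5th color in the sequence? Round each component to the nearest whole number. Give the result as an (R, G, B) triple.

With 6 swatches and endpoints inclusive, swatch 5 sits at t = (5 − 1)/(6 − 1) = 4/5 ≈ 0.8.
R = 137 + 0.8 × (206 − 137) = 192.2 → 192
G = 201 + 0.8 × (96 − 201) = 117 → 117
B = 70 + 0.8 × (196 − 70) = 170.8 → 171

(192, 117, 171)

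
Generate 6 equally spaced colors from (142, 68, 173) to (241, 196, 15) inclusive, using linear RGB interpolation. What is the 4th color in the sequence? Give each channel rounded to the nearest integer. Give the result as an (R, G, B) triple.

With 6 swatches and endpoints inclusive, swatch 4 sits at t = (4 − 1)/(6 − 1) = 3/5 ≈ 0.6.
R = 142 + 0.6 × (241 − 142) = 201.4 → 201
G = 68 + 0.6 × (196 − 68) = 144.8 → 145
B = 173 + 0.6 × (15 − 173) = 78.2 → 78

(201, 145, 78)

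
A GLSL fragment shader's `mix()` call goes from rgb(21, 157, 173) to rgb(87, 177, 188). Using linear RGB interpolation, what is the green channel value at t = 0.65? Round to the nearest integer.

G = 157 + 0.65 × (177 − 157) = 170 → 170

170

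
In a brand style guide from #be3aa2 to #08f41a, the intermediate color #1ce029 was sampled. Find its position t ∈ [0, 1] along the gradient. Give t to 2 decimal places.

Invert the lerp on the G channel (largest span, 186): t = (224 − 58) / (244 − 58) = 166/186 = 0.89247.
Check on R: (28 − 190)/(8 − 190) = 0.8901 ✓

0.89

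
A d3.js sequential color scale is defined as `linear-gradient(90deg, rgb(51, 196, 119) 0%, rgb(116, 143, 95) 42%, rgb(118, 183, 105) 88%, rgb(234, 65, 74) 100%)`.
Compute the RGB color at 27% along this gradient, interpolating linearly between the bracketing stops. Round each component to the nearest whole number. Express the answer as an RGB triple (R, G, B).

27% lies between the 0% and 42% stops, so the local fraction is t = (27 − 0)/(42 − 0) = 27/42 ≈ 0.6429.
R = 51 + 0.6429 × (116 − 51) = 92.788 → 93
G = 196 + 0.6429 × (143 − 196) = 161.926 → 162
B = 119 + 0.6429 × (95 − 119) = 103.57 → 104

(93, 162, 104)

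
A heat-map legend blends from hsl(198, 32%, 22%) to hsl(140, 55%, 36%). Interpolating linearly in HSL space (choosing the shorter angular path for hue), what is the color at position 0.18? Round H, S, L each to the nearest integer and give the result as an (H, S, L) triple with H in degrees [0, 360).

(188, 36, 25)

Hue arc: Δh = 140 − 198 = -58° (|Δh| ≤ 180, already the shorter path).
H = 198 + 0.18 × (-58) = 187.56 → 188°
S = 32 + 0.18 × (55 − 32) = 36.14 → 36%
L = 22 + 0.18 × (36 − 22) = 24.52 → 25%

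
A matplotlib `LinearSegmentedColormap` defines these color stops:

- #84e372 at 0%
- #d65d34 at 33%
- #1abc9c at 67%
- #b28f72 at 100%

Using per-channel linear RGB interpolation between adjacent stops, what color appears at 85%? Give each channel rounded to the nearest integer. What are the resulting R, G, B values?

(109, 163, 133)

85% lies between the 67% and 100% stops, so the local fraction is t = (85 − 67)/(100 − 67) = 18/33 ≈ 0.5455.
#1abc9c → (26, 188, 156); #b28f72 → (178, 143, 114).
R = 26 + 0.5455 × (178 − 26) = 108.916 → 109
G = 188 + 0.5455 × (143 − 188) = 163.452 → 163
B = 156 + 0.5455 × (114 − 156) = 133.089 → 133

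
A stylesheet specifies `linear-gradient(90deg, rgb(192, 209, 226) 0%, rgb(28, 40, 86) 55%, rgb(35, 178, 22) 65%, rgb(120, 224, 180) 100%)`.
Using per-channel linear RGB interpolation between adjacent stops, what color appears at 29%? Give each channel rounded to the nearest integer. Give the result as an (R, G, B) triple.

(106, 120, 152)

29% lies between the 0% and 55% stops, so the local fraction is t = (29 − 0)/(55 − 0) = 29/55 ≈ 0.5273.
R = 192 + 0.5273 × (28 − 192) = 105.523 → 106
G = 209 + 0.5273 × (40 − 209) = 119.886 → 120
B = 226 + 0.5273 × (86 − 226) = 152.178 → 152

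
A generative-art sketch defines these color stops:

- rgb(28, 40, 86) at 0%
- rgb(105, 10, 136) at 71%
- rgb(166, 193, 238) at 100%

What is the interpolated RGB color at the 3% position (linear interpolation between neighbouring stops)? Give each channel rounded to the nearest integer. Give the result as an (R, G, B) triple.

3% lies between the 0% and 71% stops, so the local fraction is t = (3 − 0)/(71 − 0) = 3/71 ≈ 0.0423.
R = 28 + 0.0423 × (105 − 28) = 31.257 → 31
G = 40 + 0.0423 × (10 − 40) = 38.731 → 39
B = 86 + 0.0423 × (136 − 86) = 88.115 → 88

(31, 39, 88)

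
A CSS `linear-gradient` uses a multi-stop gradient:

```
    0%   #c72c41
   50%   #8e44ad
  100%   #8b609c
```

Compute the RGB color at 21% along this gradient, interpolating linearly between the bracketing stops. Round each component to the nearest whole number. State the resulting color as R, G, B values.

21% lies between the 0% and 50% stops, so the local fraction is t = (21 − 0)/(50 − 0) = 21/50 ≈ 0.42.
#c72c41 → (199, 44, 65); #8e44ad → (142, 68, 173).
R = 199 + 0.42 × (142 − 199) = 175.06 → 175
G = 44 + 0.42 × (68 − 44) = 54.08 → 54
B = 65 + 0.42 × (173 − 65) = 110.36 → 110

(175, 54, 110)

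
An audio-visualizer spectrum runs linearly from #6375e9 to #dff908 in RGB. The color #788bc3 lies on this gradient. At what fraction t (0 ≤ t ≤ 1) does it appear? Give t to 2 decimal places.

Invert the lerp on the B channel (largest span, 225): t = (195 − 233) / (8 − 233) = -38/-225 = 0.16889.
Check on R: (120 − 99)/(223 − 99) = 0.1694 ✓

0.17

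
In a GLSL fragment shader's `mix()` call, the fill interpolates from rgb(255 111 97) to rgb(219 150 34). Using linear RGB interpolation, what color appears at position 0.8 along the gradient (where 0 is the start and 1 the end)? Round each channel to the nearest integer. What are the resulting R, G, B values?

R = 255 + 0.8 × (219 − 255) = 255 + 0.8 × -36 = 226.2 → 226
G = 111 + 0.8 × (150 − 111) = 111 + 0.8 × 39 = 142.2 → 142
B = 97 + 0.8 × (34 − 97) = 97 + 0.8 × -63 = 46.6 → 47

(226, 142, 47)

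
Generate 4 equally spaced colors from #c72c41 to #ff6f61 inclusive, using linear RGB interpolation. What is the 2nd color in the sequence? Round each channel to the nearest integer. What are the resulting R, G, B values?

(218, 66, 76)

With 4 swatches and endpoints inclusive, swatch 2 sits at t = (2 − 1)/(4 − 1) = 1/3 ≈ 0.3333.
#c72c41 → (199, 44, 65); #ff6f61 → (255, 111, 97).
R = 199 + 0.3333 × (255 − 199) = 217.665 → 218
G = 44 + 0.3333 × (111 − 44) = 66.331 → 66
B = 65 + 0.3333 × (97 − 65) = 75.666 → 76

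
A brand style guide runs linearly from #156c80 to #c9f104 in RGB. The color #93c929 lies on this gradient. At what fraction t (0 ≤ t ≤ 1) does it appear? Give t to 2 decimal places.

Invert the lerp on the R channel (largest span, 180): t = (147 − 21) / (201 − 21) = 126/180 = 0.7.
Check on G: (201 − 108)/(241 − 108) = 0.6992 ✓

0.70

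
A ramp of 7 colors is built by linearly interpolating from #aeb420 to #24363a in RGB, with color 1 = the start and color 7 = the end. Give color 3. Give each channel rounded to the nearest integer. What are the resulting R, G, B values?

(128, 138, 41)

With 7 swatches and endpoints inclusive, swatch 3 sits at t = (3 − 1)/(7 − 1) = 2/6 ≈ 0.3333.
#aeb420 → (174, 180, 32); #24363a → (36, 54, 58).
R = 174 + 0.3333 × (36 − 174) = 128.005 → 128
G = 180 + 0.3333 × (54 − 180) = 138.004 → 138
B = 32 + 0.3333 × (58 − 32) = 40.666 → 41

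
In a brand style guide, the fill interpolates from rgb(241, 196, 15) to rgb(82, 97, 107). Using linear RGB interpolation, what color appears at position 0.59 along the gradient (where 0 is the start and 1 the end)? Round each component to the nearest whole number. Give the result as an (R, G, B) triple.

R = 241 + 0.59 × (82 − 241) = 241 + 0.59 × -159 = 147.19 → 147
G = 196 + 0.59 × (97 − 196) = 196 + 0.59 × -99 = 137.59 → 138
B = 15 + 0.59 × (107 − 15) = 15 + 0.59 × 92 = 69.28 → 69

(147, 138, 69)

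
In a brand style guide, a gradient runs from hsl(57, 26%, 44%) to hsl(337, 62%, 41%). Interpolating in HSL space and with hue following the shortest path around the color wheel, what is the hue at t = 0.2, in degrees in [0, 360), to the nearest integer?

Hue: 337 − 57 = 280°, but |280| > 180 so the shorter arc goes the other way: Δh = 280 − 360 = -80°.
H = 57 + 0.2 × (-80) = 41 → 41°

41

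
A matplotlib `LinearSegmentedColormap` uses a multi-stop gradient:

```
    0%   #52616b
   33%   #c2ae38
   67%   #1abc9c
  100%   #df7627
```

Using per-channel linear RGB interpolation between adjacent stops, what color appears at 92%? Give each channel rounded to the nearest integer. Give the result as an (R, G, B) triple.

92% lies between the 67% and 100% stops, so the local fraction is t = (92 − 67)/(100 − 67) = 25/33 ≈ 0.7576.
#1abc9c → (26, 188, 156); #df7627 → (223, 118, 39).
R = 26 + 0.7576 × (223 − 26) = 175.247 → 175
G = 188 + 0.7576 × (118 − 188) = 134.968 → 135
B = 156 + 0.7576 × (39 − 156) = 67.361 → 67

(175, 135, 67)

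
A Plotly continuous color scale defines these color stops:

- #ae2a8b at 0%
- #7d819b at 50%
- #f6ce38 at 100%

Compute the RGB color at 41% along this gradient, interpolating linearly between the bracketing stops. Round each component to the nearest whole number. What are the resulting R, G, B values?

(134, 113, 152)

41% lies between the 0% and 50% stops, so the local fraction is t = (41 − 0)/(50 − 0) = 41/50 ≈ 0.82.
#ae2a8b → (174, 42, 139); #7d819b → (125, 129, 155).
R = 174 + 0.82 × (125 − 174) = 133.82 → 134
G = 42 + 0.82 × (129 − 42) = 113.34 → 113
B = 139 + 0.82 × (155 − 139) = 152.12 → 152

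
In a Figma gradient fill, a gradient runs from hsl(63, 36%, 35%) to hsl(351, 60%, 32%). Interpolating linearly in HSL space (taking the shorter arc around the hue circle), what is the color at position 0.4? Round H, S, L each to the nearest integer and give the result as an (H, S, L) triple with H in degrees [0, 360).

(34, 46, 34)

Hue: 351 − 63 = 288°, but |288| > 180 so the shorter arc goes the other way: Δh = 288 − 360 = -72°.
H = 63 + 0.4 × (-72) = 34.2 → 34°
S = 36 + 0.4 × (60 − 36) = 45.6 → 46%
L = 35 + 0.4 × (32 − 35) = 33.8 → 34%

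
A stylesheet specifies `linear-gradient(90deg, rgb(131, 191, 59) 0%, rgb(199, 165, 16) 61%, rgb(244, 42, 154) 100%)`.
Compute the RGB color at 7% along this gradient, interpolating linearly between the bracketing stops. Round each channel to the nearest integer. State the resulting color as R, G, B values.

7% lies between the 0% and 61% stops, so the local fraction is t = (7 − 0)/(61 − 0) = 7/61 ≈ 0.1148.
R = 131 + 0.1148 × (199 − 131) = 138.806 → 139
G = 191 + 0.1148 × (165 − 191) = 188.015 → 188
B = 59 + 0.1148 × (16 − 59) = 54.064 → 54

(139, 188, 54)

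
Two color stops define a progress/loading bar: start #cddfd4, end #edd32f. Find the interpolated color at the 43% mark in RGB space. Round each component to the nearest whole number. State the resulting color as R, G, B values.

#cddfd4 → (205, 223, 212); #edd32f → (237, 211, 47).
43% corresponds to t = 0.43.
R = 205 + 0.43 × (237 − 205) = 205 + 0.43 × 32 = 218.76 → 219
G = 223 + 0.43 × (211 − 223) = 223 + 0.43 × -12 = 217.84 → 218
B = 212 + 0.43 × (47 − 212) = 212 + 0.43 × -165 = 141.05 → 141

(219, 218, 141)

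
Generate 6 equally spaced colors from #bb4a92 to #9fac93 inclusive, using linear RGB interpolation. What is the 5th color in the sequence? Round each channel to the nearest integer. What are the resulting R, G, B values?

(165, 152, 147)

With 6 swatches and endpoints inclusive, swatch 5 sits at t = (5 − 1)/(6 − 1) = 4/5 ≈ 0.8.
#bb4a92 → (187, 74, 146); #9fac93 → (159, 172, 147).
R = 187 + 0.8 × (159 − 187) = 164.6 → 165
G = 74 + 0.8 × (172 − 74) = 152.4 → 152
B = 146 + 0.8 × (147 − 146) = 146.8 → 147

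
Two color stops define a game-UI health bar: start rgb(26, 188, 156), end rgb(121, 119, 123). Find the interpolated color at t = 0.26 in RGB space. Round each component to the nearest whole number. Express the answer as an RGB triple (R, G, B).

R = 26 + 0.26 × (121 − 26) = 26 + 0.26 × 95 = 50.7 → 51
G = 188 + 0.26 × (119 − 188) = 188 + 0.26 × -69 = 170.06 → 170
B = 156 + 0.26 × (123 − 156) = 156 + 0.26 × -33 = 147.42 → 147
So the blended color is (51, 170, 147), about #33aa93.

(51, 170, 147)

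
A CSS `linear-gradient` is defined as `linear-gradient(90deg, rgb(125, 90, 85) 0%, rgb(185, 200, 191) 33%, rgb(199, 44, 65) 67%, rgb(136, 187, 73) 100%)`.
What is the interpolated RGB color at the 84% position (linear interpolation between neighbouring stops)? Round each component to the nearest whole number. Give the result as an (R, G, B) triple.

84% lies between the 67% and 100% stops, so the local fraction is t = (84 − 67)/(100 − 67) = 17/33 ≈ 0.5152.
R = 199 + 0.5152 × (136 − 199) = 166.542 → 167
G = 44 + 0.5152 × (187 − 44) = 117.674 → 118
B = 65 + 0.5152 × (73 − 65) = 69.122 → 69

(167, 118, 69)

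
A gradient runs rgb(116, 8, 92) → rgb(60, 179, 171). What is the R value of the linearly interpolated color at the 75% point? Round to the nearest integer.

R = 116 + 0.75 × (60 − 116) = 74 → 74

74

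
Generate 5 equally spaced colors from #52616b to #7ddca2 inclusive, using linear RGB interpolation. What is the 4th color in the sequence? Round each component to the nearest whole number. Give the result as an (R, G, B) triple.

(114, 189, 148)

With 5 swatches and endpoints inclusive, swatch 4 sits at t = (4 − 1)/(5 − 1) = 3/4 ≈ 0.75.
#52616b → (82, 97, 107); #7ddca2 → (125, 220, 162).
R = 82 + 0.75 × (125 − 82) = 114.25 → 114
G = 97 + 0.75 × (220 − 97) = 189.25 → 189
B = 107 + 0.75 × (162 − 107) = 148.25 → 148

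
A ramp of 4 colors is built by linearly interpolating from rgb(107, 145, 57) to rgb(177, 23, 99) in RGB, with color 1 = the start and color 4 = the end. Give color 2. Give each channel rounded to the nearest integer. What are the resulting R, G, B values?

(130, 104, 71)

With 4 swatches and endpoints inclusive, swatch 2 sits at t = (2 − 1)/(4 − 1) = 1/3 ≈ 0.3333.
R = 107 + 0.3333 × (177 − 107) = 130.331 → 130
G = 145 + 0.3333 × (23 − 145) = 104.337 → 104
B = 57 + 0.3333 × (99 − 57) = 70.999 → 71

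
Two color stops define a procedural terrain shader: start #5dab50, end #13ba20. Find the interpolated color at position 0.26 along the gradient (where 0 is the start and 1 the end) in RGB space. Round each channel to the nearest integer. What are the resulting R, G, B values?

#5dab50 → (93, 171, 80); #13ba20 → (19, 186, 32).
R = 93 + 0.26 × (19 − 93) = 93 + 0.26 × -74 = 73.76 → 74
G = 171 + 0.26 × (186 − 171) = 171 + 0.26 × 15 = 174.9 → 175
B = 80 + 0.26 × (32 − 80) = 80 + 0.26 × -48 = 67.52 → 68

(74, 175, 68)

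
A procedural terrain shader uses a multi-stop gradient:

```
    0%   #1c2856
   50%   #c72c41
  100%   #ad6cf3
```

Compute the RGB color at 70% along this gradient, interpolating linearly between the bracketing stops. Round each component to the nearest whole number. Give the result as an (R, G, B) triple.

(189, 70, 136)

70% lies between the 50% and 100% stops, so the local fraction is t = (70 − 50)/(100 − 50) = 20/50 ≈ 0.4.
#c72c41 → (199, 44, 65); #ad6cf3 → (173, 108, 243).
R = 199 + 0.4 × (173 − 199) = 188.6 → 189
G = 44 + 0.4 × (108 − 44) = 69.6 → 70
B = 65 + 0.4 × (243 − 65) = 136.2 → 136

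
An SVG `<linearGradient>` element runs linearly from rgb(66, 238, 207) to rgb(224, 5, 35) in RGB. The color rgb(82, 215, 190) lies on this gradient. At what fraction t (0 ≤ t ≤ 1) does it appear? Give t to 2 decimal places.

0.10

Invert the lerp on the G channel (largest span, 233): t = (215 − 238) / (5 − 238) = -23/-233 = 0.098712.
Check on R: (82 − 66)/(224 − 66) = 0.1013 ✓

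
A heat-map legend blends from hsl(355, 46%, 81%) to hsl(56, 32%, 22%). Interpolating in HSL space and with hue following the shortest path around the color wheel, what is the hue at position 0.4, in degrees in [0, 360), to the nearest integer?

Hue: 56 − 355 = -299°, but |-299| > 180 so the shorter arc goes the other way: Δh = -299 + 360 = 61°.
H = 355 + 0.4 × (61) = 379.4 → 379 → 379 mod 360 = 19°

19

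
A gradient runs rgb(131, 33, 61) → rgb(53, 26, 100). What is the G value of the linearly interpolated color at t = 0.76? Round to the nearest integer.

28

G = 33 + 0.76 × (26 − 33) = 27.68 → 28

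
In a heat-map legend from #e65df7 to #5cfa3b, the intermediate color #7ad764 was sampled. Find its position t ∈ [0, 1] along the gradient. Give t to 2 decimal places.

Invert the lerp on the B channel (largest span, 188): t = (100 − 247) / (59 − 247) = -147/-188 = 0.78191.
Check on R: (122 − 230)/(92 − 230) = 0.7826 ✓

0.78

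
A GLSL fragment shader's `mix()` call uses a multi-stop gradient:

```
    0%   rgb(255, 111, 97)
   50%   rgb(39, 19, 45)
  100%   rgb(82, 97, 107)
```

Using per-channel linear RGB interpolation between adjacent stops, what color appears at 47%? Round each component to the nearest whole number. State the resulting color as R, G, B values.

(52, 25, 48)

47% lies between the 0% and 50% stops, so the local fraction is t = (47 − 0)/(50 − 0) = 47/50 ≈ 0.94.
R = 255 + 0.94 × (39 − 255) = 51.96 → 52
G = 111 + 0.94 × (19 − 111) = 24.52 → 25
B = 97 + 0.94 × (45 − 97) = 48.12 → 48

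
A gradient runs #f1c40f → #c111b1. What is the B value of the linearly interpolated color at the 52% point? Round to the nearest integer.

99

B₁ = 15 (from #f1c40f), B₂ = 177 (from #c111b1).
B = 15 + 0.52 × (177 − 15) = 99.24 → 99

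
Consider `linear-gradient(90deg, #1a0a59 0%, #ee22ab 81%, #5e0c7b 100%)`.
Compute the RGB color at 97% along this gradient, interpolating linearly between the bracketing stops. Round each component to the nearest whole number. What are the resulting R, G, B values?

97% lies between the 81% and 100% stops, so the local fraction is t = (97 − 81)/(100 − 81) = 16/19 ≈ 0.8421.
#ee22ab → (238, 34, 171); #5e0c7b → (94, 12, 123).
R = 238 + 0.8421 × (94 − 238) = 116.738 → 117
G = 34 + 0.8421 × (12 − 34) = 15.474 → 15
B = 171 + 0.8421 × (123 − 171) = 130.579 → 131

(117, 15, 131)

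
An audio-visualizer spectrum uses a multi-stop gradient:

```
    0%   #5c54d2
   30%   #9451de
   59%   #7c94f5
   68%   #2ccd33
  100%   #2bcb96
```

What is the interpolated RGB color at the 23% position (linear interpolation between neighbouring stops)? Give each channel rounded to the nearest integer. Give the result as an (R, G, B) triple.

(135, 82, 219)

23% lies between the 0% and 30% stops, so the local fraction is t = (23 − 0)/(30 − 0) = 23/30 ≈ 0.7667.
#5c54d2 → (92, 84, 210); #9451de → (148, 81, 222).
R = 92 + 0.7667 × (148 − 92) = 134.935 → 135
G = 84 + 0.7667 × (81 − 84) = 81.7 → 82
B = 210 + 0.7667 × (222 − 210) = 219.2 → 219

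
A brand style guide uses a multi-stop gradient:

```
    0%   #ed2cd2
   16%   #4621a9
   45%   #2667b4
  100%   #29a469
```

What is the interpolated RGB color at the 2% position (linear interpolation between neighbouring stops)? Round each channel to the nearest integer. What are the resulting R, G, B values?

2% lies between the 0% and 16% stops, so the local fraction is t = (2 − 0)/(16 − 0) = 2/16 ≈ 0.125.
#ed2cd2 → (237, 44, 210); #4621a9 → (70, 33, 169).
R = 237 + 0.125 × (70 − 237) = 216.125 → 216
G = 44 + 0.125 × (33 − 44) = 42.625 → 43
B = 210 + 0.125 × (169 − 210) = 204.875 → 205

(216, 43, 205)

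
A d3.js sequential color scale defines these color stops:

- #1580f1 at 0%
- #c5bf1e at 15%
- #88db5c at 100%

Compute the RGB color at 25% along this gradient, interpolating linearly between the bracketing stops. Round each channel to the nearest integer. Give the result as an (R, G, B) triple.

25% lies between the 15% and 100% stops, so the local fraction is t = (25 − 15)/(100 − 15) = 10/85 ≈ 0.1176.
#c5bf1e → (197, 191, 30); #88db5c → (136, 219, 92).
R = 197 + 0.1176 × (136 − 197) = 189.826 → 190
G = 191 + 0.1176 × (219 − 191) = 194.293 → 194
B = 30 + 0.1176 × (92 − 30) = 37.291 → 37

(190, 194, 37)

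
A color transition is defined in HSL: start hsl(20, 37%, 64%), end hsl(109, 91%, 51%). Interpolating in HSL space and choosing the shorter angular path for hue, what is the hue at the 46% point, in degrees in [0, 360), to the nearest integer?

Hue arc: Δh = 109 − 20 = 89° (|Δh| ≤ 180, already the shorter path).
H = 20 + 0.46 × (89) = 60.94 → 61°

61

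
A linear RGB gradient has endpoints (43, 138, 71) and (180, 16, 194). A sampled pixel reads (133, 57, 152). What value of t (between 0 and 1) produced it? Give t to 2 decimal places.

0.66

Invert the lerp on the R channel (largest span, 137): t = (133 − 43) / (180 − 43) = 90/137 = 0.65693.
Check on G: (57 − 138)/(16 − 138) = 0.6639 ✓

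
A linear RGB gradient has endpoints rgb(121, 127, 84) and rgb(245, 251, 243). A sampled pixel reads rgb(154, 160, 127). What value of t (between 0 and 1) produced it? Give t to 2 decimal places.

Invert the lerp on the B channel (largest span, 159): t = (127 − 84) / (243 − 84) = 43/159 = 0.27044.
Check on R: (154 − 121)/(245 − 121) = 0.2661 ✓

0.27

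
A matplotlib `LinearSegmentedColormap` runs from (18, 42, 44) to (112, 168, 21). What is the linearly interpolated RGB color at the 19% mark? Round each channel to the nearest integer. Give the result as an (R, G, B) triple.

19% corresponds to t = 0.19.
R = 18 + 0.19 × (112 − 18) = 18 + 0.19 × 94 = 35.86 → 36
G = 42 + 0.19 × (168 − 42) = 42 + 0.19 × 126 = 65.94 → 66
B = 44 + 0.19 × (21 − 44) = 44 + 0.19 × -23 = 39.63 → 40

(36, 66, 40)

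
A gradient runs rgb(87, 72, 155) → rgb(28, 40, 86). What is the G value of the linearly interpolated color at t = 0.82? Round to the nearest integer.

G = 72 + 0.82 × (40 − 72) = 45.76 → 46

46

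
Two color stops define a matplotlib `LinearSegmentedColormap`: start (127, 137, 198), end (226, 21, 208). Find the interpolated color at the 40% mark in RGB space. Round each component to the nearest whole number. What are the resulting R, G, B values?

(167, 91, 202)

40% corresponds to t = 0.4.
R = 127 + 0.4 × (226 − 127) = 127 + 0.4 × 99 = 166.6 → 167
G = 137 + 0.4 × (21 − 137) = 137 + 0.4 × -116 = 90.6 → 91
B = 198 + 0.4 × (208 − 198) = 198 + 0.4 × 10 = 202 → 202
So the blended color is (167, 91, 202), about #a75bca.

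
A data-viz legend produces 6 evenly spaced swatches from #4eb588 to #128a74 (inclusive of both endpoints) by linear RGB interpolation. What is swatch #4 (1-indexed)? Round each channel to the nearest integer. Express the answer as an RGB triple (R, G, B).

(42, 155, 124)

With 6 swatches and endpoints inclusive, swatch 4 sits at t = (4 − 1)/(6 − 1) = 3/5 ≈ 0.6.
#4eb588 → (78, 181, 136); #128a74 → (18, 138, 116).
R = 78 + 0.6 × (18 − 78) = 42 → 42
G = 181 + 0.6 × (138 − 181) = 155.2 → 155
B = 136 + 0.6 × (116 − 136) = 124 → 124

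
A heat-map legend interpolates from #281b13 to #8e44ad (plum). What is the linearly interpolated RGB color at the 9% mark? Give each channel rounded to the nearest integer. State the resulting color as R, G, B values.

(49, 31, 33)

#281b13 → (40, 27, 19); #8e44ad → (142, 68, 173).
9% corresponds to t = 0.09.
R = 40 + 0.09 × (142 − 40) = 40 + 0.09 × 102 = 49.18 → 49
G = 27 + 0.09 × (68 − 27) = 27 + 0.09 × 41 = 30.69 → 31
B = 19 + 0.09 × (173 − 19) = 19 + 0.09 × 154 = 32.86 → 33
So the blended color is (49, 31, 33), about #311f21.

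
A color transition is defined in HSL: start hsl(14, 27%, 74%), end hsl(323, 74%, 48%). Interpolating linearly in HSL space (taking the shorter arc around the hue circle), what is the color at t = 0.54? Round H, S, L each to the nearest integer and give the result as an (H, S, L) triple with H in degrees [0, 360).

Hue: 323 − 14 = 309°, but |309| > 180 so the shorter arc goes the other way: Δh = 309 − 360 = -51°.
H = 14 + 0.54 × (-51) = -13.54 → -14 → -14 mod 360 = 346°
S = 27 + 0.54 × (74 − 27) = 52.38 → 52%
L = 74 + 0.54 × (48 − 74) = 59.96 → 60%

(346, 52, 60)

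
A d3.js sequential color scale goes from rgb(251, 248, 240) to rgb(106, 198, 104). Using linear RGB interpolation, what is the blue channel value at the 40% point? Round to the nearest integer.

186

B = 240 + 0.4 × (104 − 240) = 185.6 → 186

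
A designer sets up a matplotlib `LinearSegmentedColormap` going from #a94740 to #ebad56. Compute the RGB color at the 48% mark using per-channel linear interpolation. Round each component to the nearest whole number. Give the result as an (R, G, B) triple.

(201, 120, 75)

#a94740 → (169, 71, 64); #ebad56 → (235, 173, 86).
48% corresponds to t = 0.48.
R = 169 + 0.48 × (235 − 169) = 169 + 0.48 × 66 = 200.68 → 201
G = 71 + 0.48 × (173 − 71) = 71 + 0.48 × 102 = 119.96 → 120
B = 64 + 0.48 × (86 − 64) = 64 + 0.48 × 22 = 74.56 → 75
So the blended color is (201, 120, 75), about #c9784b.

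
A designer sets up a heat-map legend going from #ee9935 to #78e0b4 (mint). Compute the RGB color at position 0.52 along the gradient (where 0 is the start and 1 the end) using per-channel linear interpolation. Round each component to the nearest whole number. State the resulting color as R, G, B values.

#ee9935 → (238, 153, 53); #78e0b4 → (120, 224, 180).
R = 238 + 0.52 × (120 − 238) = 238 + 0.52 × -118 = 176.64 → 177
G = 153 + 0.52 × (224 − 153) = 153 + 0.52 × 71 = 189.92 → 190
B = 53 + 0.52 × (180 − 53) = 53 + 0.52 × 127 = 119.04 → 119
So the blended color is (177, 190, 119), about #b1be77.

(177, 190, 119)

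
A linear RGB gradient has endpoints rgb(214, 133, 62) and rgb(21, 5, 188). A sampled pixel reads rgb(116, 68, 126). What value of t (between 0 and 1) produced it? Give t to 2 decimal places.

Invert the lerp on the R channel (largest span, 193): t = (116 − 214) / (21 − 214) = -98/-193 = 0.50777.
Check on G: (68 − 133)/(5 − 133) = 0.5078 ✓

0.51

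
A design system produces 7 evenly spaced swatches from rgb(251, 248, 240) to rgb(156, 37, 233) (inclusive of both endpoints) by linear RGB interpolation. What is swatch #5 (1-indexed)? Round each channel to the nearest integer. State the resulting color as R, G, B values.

With 7 swatches and endpoints inclusive, swatch 5 sits at t = (5 − 1)/(7 − 1) = 4/6 ≈ 0.6667.
R = 251 + 0.6667 × (156 − 251) = 187.663 → 188
G = 248 + 0.6667 × (37 − 248) = 107.326 → 107
B = 240 + 0.6667 × (233 − 240) = 235.333 → 235

(188, 107, 235)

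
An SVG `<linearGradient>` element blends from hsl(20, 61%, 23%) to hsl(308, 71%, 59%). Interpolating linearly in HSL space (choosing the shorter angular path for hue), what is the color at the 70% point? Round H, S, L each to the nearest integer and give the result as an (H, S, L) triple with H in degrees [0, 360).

Hue: 308 − 20 = 288°, but |288| > 180 so the shorter arc goes the other way: Δh = 288 − 360 = -72°.
H = 20 + 0.7 × (-72) = -30.4 → -30 → -30 mod 360 = 330°
S = 61 + 0.7 × (71 − 61) = 68 → 68%
L = 23 + 0.7 × (59 − 23) = 48.2 → 48%

(330, 68, 48)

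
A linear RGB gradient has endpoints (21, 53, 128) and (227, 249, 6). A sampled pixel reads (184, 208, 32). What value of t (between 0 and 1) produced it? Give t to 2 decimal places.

0.79

Invert the lerp on the R channel (largest span, 206): t = (184 − 21) / (227 − 21) = 163/206 = 0.79126.
Check on G: (208 − 53)/(249 − 53) = 0.7908 ✓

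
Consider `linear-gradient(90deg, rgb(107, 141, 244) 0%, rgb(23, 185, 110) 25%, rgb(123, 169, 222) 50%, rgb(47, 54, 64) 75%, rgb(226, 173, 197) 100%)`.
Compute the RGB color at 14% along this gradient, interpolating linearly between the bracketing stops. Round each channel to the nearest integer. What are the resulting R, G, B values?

14% lies between the 0% and 25% stops, so the local fraction is t = (14 − 0)/(25 − 0) = 14/25 ≈ 0.56.
R = 107 + 0.56 × (23 − 107) = 59.96 → 60
G = 141 + 0.56 × (185 − 141) = 165.64 → 166
B = 244 + 0.56 × (110 − 244) = 168.96 → 169

(60, 166, 169)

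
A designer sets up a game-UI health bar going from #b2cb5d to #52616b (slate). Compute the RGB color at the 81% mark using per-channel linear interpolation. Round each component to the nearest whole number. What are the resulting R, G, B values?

#b2cb5d → (178, 203, 93); #52616b → (82, 97, 107).
81% corresponds to t = 0.81.
R = 178 + 0.81 × (82 − 178) = 178 + 0.81 × -96 = 100.24 → 100
G = 203 + 0.81 × (97 − 203) = 203 + 0.81 × -106 = 117.14 → 117
B = 93 + 0.81 × (107 − 93) = 93 + 0.81 × 14 = 104.34 → 104

(100, 117, 104)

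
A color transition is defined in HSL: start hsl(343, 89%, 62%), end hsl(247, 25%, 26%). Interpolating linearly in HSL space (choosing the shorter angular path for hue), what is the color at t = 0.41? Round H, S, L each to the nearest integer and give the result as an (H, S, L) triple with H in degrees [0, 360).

(304, 63, 47)

Hue arc: Δh = 247 − 343 = -96° (|Δh| ≤ 180, already the shorter path).
H = 343 + 0.41 × (-96) = 303.64 → 304°
S = 89 + 0.41 × (25 − 89) = 62.76 → 63%
L = 62 + 0.41 × (26 − 62) = 47.24 → 47%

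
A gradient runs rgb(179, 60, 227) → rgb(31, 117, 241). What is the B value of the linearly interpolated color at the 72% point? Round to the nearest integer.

B = 227 + 0.72 × (241 − 227) = 237.08 → 237

237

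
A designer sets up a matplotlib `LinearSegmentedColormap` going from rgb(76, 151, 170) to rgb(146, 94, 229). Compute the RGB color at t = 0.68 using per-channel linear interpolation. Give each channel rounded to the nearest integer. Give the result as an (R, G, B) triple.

R = 76 + 0.68 × (146 − 76) = 76 + 0.68 × 70 = 123.6 → 124
G = 151 + 0.68 × (94 − 151) = 151 + 0.68 × -57 = 112.24 → 112
B = 170 + 0.68 × (229 − 170) = 170 + 0.68 × 59 = 210.12 → 210
So the blended color is (124, 112, 210), about #7c70d2.

(124, 112, 210)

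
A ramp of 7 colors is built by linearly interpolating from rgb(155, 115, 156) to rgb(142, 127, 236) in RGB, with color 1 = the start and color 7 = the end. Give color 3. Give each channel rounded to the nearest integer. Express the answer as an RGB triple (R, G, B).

(151, 119, 183)

With 7 swatches and endpoints inclusive, swatch 3 sits at t = (3 − 1)/(7 − 1) = 2/6 ≈ 0.3333.
R = 155 + 0.3333 × (142 − 155) = 150.667 → 151
G = 115 + 0.3333 × (127 − 115) = 119 → 119
B = 156 + 0.3333 × (236 − 156) = 182.664 → 183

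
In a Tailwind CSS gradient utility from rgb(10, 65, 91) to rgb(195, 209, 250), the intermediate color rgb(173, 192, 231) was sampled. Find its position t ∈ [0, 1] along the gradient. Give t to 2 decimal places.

Invert the lerp on the R channel (largest span, 185): t = (173 − 10) / (195 − 10) = 163/185 = 0.88108.
Check on G: (192 − 65)/(209 − 65) = 0.8819 ✓

0.88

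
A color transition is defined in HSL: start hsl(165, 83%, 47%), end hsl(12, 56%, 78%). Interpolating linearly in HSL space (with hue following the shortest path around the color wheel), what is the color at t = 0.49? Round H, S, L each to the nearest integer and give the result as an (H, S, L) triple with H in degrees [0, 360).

Hue arc: Δh = 12 − 165 = -153° (|Δh| ≤ 180, already the shorter path).
H = 165 + 0.49 × (-153) = 90.03 → 90°
S = 83 + 0.49 × (56 − 83) = 69.77 → 70%
L = 47 + 0.49 × (78 − 47) = 62.19 → 62%

(90, 70, 62)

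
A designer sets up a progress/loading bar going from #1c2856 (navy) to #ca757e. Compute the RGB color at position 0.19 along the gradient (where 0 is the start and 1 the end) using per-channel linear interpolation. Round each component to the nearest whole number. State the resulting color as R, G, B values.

(61, 55, 94)

#1c2856 → (28, 40, 86); #ca757e → (202, 117, 126).
R = 28 + 0.19 × (202 − 28) = 28 + 0.19 × 174 = 61.06 → 61
G = 40 + 0.19 × (117 − 40) = 40 + 0.19 × 77 = 54.63 → 55
B = 86 + 0.19 × (126 − 86) = 86 + 0.19 × 40 = 93.6 → 94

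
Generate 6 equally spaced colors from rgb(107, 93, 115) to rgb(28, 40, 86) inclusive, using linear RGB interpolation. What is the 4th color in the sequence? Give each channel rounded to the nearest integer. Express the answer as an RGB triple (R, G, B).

With 6 swatches and endpoints inclusive, swatch 4 sits at t = (4 − 1)/(6 − 1) = 3/5 ≈ 0.6.
R = 107 + 0.6 × (28 − 107) = 59.6 → 60
G = 93 + 0.6 × (40 − 93) = 61.2 → 61
B = 115 + 0.6 × (86 − 115) = 97.6 → 98

(60, 61, 98)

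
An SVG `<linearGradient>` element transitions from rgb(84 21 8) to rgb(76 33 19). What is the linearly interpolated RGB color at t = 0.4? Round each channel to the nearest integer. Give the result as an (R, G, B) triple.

(81, 26, 12)

R = 84 + 0.4 × (76 − 84) = 84 + 0.4 × -8 = 80.8 → 81
G = 21 + 0.4 × (33 − 21) = 21 + 0.4 × 12 = 25.8 → 26
B = 8 + 0.4 × (19 − 8) = 8 + 0.4 × 11 = 12.4 → 12
So the blended color is (81, 26, 12), about #511a0c.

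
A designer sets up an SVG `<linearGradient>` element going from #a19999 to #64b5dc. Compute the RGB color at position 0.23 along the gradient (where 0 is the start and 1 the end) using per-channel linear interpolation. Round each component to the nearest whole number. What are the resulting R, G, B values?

#a19999 → (161, 153, 153); #64b5dc → (100, 181, 220).
R = 161 + 0.23 × (100 − 161) = 161 + 0.23 × -61 = 146.97 → 147
G = 153 + 0.23 × (181 − 153) = 153 + 0.23 × 28 = 159.44 → 159
B = 153 + 0.23 × (220 − 153) = 153 + 0.23 × 67 = 168.41 → 168

(147, 159, 168)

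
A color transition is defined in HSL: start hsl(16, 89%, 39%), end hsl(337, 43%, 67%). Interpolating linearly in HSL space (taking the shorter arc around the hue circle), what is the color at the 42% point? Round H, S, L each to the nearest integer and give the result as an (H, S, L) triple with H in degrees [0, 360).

Hue: 337 − 16 = 321°, but |321| > 180 so the shorter arc goes the other way: Δh = 321 − 360 = -39°.
H = 16 + 0.42 × (-39) = -0.38 → 0°
S = 89 + 0.42 × (43 − 89) = 69.68 → 70%
L = 39 + 0.42 × (67 − 39) = 50.76 → 51%

(0, 70, 51)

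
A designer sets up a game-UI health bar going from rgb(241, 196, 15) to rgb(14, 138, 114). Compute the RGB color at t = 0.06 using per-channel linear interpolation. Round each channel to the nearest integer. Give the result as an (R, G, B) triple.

R = 241 + 0.06 × (14 − 241) = 241 + 0.06 × -227 = 227.38 → 227
G = 196 + 0.06 × (138 − 196) = 196 + 0.06 × -58 = 192.52 → 193
B = 15 + 0.06 × (114 − 15) = 15 + 0.06 × 99 = 20.94 → 21
So the blended color is (227, 193, 21), about #e3c115.

(227, 193, 21)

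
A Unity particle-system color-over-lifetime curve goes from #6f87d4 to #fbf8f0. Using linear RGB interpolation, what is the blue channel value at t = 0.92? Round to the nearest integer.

B₁ = 212 (from #6f87d4), B₂ = 240 (from #fbf8f0).
B = 212 + 0.92 × (240 − 212) = 237.76 → 238

238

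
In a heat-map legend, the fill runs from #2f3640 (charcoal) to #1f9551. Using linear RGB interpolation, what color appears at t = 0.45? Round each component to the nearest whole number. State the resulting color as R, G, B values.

(40, 97, 72)

#2f3640 → (47, 54, 64); #1f9551 → (31, 149, 81).
R = 47 + 0.45 × (31 − 47) = 47 + 0.45 × -16 = 39.8 → 40
G = 54 + 0.45 × (149 − 54) = 54 + 0.45 × 95 = 96.75 → 97
B = 64 + 0.45 × (81 − 64) = 64 + 0.45 × 17 = 71.65 → 72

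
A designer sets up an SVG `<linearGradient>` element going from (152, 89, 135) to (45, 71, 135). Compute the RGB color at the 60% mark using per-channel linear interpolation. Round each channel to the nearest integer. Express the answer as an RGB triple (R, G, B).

60% corresponds to t = 0.6.
R = 152 + 0.6 × (45 − 152) = 152 + 0.6 × -107 = 87.8 → 88
G = 89 + 0.6 × (71 − 89) = 89 + 0.6 × -18 = 78.2 → 78
B = 135 + 0.6 × (135 − 135) = 135 + 0.6 × 0 = 135 → 135

(88, 78, 135)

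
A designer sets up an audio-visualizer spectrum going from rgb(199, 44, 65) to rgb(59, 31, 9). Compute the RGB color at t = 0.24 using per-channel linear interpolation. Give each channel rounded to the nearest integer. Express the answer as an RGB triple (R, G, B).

R = 199 + 0.24 × (59 − 199) = 199 + 0.24 × -140 = 165.4 → 165
G = 44 + 0.24 × (31 − 44) = 44 + 0.24 × -13 = 40.88 → 41
B = 65 + 0.24 × (9 − 65) = 65 + 0.24 × -56 = 51.56 → 52

(165, 41, 52)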